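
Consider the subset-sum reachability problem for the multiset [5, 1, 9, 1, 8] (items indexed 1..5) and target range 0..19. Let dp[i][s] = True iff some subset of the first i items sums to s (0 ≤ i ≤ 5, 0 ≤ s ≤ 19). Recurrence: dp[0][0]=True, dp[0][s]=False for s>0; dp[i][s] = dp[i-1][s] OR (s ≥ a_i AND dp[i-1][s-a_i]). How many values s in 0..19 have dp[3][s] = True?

i\s   0   1   2   3   4   5   6   7   8   9  10  11  12  13  14  15  16  17  18  19
  0   T   F   F   F   F   F   F   F   F   F   F   F   F   F   F   F   F   F   F   F
  1   T   F   F   F   F   T   F   F   F   F   F   F   F   F   F   F   F   F   F   F
  2   T   T   F   F   F   T   T   F   F   F   F   F   F   F   F   F   F   F   F   F
  3   T   T   F   F   F   T   T   F   F   T   T   F   F   F   T   T   F   F   F   F
  4   T   T   T   F   F   T   T   T   F   T   T   T   F   F   T   T   T   F   F   F
  5   T   T   T   F   F   T   T   T   T   T   T   T   F   T   T   T   T   T   T   T

8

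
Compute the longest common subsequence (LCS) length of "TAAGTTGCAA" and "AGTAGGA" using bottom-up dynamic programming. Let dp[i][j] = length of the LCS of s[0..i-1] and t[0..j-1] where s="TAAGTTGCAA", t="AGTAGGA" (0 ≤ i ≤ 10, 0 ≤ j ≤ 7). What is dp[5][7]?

3

   ''  A  G  T  A  G  G  A
''  0  0  0  0  0  0  0  0
 T  0  0  0  1  1  1  1  1
 A  0  1  1  1  2  2  2  2
 A  0  1  1  1  2  2  2  3
 G  0  1  2  2  2  3  3  3
 T  0  1  2  3  3  3  3  3
 T  0  1  2  3  3  3  3  3
 G  0  1  2  3  3  4  4  4
 C  0  1  2  3  3  4  4  4
 A  0  1  2  3  4  4  4  5
 A  0  1  2  3  4  4  4  5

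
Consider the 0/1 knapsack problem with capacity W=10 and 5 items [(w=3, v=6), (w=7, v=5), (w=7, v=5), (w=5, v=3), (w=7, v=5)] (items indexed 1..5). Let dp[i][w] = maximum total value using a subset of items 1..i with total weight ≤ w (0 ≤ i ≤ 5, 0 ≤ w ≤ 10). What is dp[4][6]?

i\w   0   1   2   3   4   5   6   7   8   9  10
  0   0   0   0   0   0   0   0   0   0   0   0
  1   0   0   0   6   6   6   6   6   6   6   6
  2   0   0   0   6   6   6   6   6   6   6  11
  3   0   0   0   6   6   6   6   6   6   6  11
  4   0   0   0   6   6   6   6   6   9   9  11
  5   0   0   0   6   6   6   6   6   9   9  11

6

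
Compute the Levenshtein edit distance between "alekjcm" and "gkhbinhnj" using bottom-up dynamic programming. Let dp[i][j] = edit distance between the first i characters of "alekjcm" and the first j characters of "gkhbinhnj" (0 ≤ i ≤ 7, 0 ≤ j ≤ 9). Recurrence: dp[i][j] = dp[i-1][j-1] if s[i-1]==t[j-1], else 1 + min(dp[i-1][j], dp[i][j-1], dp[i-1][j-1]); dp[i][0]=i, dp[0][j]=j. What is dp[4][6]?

   ''  g  k  h  b  i  n  h  n  j
''  0  1  2  3  4  5  6  7  8  9
 a  1  1  2  3  4  5  6  7  8  9
 l  2  2  2  3  4  5  6  7  8  9
 e  3  3  3  3  4  5  6  7  8  9
 k  4  4  3  4  4  5  6  7  8  9
 j  5  5  4  4  5  5  6  7  8  8
 c  6  6  5  5  5  6  6  7  8  9
 m  7  7  6  6  6  6  7  7  8  9

6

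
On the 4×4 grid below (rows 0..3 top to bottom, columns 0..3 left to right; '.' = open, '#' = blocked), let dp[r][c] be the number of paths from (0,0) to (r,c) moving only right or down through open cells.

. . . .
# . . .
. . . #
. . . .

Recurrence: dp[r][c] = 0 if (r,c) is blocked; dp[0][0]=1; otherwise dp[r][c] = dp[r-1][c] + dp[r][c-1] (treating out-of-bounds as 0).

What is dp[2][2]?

3

r\c   0   1   2   3
  0   1   1   1   1
  1   0   1   2   3
  2   0   1   3   0
  3   0   1   4   4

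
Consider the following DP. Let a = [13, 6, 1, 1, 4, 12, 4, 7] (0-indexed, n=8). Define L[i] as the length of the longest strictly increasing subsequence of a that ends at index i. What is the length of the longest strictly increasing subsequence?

   i    0    1    2    3    4    5    6    7
a[i]   13    6    1    1    4   12    4    7
L[i]    1    1    1    1    2    3    2    3

3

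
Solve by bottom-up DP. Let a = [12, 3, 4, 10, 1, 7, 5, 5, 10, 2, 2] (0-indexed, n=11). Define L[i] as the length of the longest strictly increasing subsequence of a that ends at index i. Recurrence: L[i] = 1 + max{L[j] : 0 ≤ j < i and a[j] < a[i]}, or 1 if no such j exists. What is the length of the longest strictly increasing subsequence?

   i    0    1    2    3    4    5    6    7    8    9   10
a[i]   12    3    4   10    1    7    5    5   10    2    2
L[i]    1    1    2    3    1    3    3    3    4    2    2

4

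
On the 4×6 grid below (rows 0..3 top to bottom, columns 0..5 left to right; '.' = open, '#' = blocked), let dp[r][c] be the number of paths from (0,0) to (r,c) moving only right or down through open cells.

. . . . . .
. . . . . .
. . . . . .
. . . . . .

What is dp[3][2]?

r\c   0   1   2   3   4   5
  0   1   1   1   1   1   1
  1   1   2   3   4   5   6
  2   1   3   6  10  15  21
  3   1   4  10  20  35  56

10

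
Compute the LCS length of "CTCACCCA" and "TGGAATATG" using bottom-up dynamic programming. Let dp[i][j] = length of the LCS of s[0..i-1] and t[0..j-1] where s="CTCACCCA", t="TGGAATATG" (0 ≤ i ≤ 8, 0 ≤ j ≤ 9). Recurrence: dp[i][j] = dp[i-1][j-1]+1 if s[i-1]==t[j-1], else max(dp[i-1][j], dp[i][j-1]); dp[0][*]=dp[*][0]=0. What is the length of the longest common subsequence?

   ''  T  G  G  A  A  T  A  T  G
''  0  0  0  0  0  0  0  0  0  0
 C  0  0  0  0  0  0  0  0  0  0
 T  0  1  1  1  1  1  1  1  1  1
 C  0  1  1  1  1  1  1  1  1  1
 A  0  1  1  1  2  2  2  2  2  2
 C  0  1  1  1  2  2  2  2  2  2
 C  0  1  1  1  2  2  2  2  2  2
 C  0  1  1  1  2  2  2  2  2  2
 A  0  1  1  1  2  3  3  3  3  3

3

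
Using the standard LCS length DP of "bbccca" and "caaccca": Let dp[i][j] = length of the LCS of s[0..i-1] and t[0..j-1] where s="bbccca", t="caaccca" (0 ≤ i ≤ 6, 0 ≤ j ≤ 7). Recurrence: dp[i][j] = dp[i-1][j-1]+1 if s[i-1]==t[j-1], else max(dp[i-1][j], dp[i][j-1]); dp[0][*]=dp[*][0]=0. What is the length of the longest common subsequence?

4

   ''  c  a  a  c  c  c  a
''  0  0  0  0  0  0  0  0
 b  0  0  0  0  0  0  0  0
 b  0  0  0  0  0  0  0  0
 c  0  1  1  1  1  1  1  1
 c  0  1  1  1  2  2  2  2
 c  0  1  1  1  2  3  3  3
 a  0  1  2  2  2  3  3  4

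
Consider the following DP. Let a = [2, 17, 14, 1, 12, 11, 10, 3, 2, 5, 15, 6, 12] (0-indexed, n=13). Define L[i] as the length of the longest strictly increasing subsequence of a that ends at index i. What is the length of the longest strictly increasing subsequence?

   i    0    1    2    3    4    5    6    7    8    9   10   11   12
a[i]    2   17   14    1   12   11   10    3    2    5   15    6   12
L[i]    1    2    2    1    2    2    2    2    2    3    4    4    5

5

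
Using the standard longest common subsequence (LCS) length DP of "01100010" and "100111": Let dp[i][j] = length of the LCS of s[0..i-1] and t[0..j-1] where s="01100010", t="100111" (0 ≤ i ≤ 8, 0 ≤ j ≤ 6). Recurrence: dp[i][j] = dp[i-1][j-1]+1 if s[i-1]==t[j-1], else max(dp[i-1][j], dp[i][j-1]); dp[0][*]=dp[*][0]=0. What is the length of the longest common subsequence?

4

   ''  1  0  0  1  1  1
''  0  0  0  0  0  0  0
 0  0  0  1  1  1  1  1
 1  0  1  1  1  2  2  2
 1  0  1  1  1  2  3  3
 0  0  1  2  2  2  3  3
 0  0  1  2  3  3  3  3
 0  0  1  2  3  3  3  3
 1  0  1  2  3  4  4  4
 0  0  1  2  3  4  4  4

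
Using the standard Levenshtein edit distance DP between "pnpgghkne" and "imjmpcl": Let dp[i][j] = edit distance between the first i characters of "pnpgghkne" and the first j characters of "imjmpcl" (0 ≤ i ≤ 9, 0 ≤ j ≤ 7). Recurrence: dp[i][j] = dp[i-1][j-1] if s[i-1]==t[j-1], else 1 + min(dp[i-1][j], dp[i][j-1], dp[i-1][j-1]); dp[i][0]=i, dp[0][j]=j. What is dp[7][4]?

7

   ''  i  m  j  m  p  c  l
''  0  1  2  3  4  5  6  7
 p  1  1  2  3  4  4  5  6
 n  2  2  2  3  4  5  5  6
 p  3  3  3  3  4  4  5  6
 g  4  4  4  4  4  5  5  6
 g  5  5  5  5  5  5  6  6
 h  6  6  6  6  6  6  6  7
 k  7  7  7  7  7  7  7  7
 n  8  8  8  8  8  8  8  8
 e  9  9  9  9  9  9  9  9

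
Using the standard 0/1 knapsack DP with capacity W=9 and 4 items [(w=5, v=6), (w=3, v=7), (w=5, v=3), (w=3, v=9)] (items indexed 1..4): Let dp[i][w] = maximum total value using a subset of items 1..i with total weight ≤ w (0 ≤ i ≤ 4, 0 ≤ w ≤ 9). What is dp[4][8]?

16

i\w   0   1   2   3   4   5   6   7   8   9
  0   0   0   0   0   0   0   0   0   0   0
  1   0   0   0   0   0   6   6   6   6   6
  2   0   0   0   7   7   7   7   7  13  13
  3   0   0   0   7   7   7   7   7  13  13
  4   0   0   0   9   9   9  16  16  16  16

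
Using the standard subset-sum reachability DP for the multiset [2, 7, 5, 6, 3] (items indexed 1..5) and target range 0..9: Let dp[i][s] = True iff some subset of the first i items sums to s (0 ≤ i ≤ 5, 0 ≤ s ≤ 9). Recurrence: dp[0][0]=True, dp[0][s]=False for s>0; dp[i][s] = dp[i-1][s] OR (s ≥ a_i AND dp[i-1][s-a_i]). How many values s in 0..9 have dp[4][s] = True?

7

i\s   0   1   2   3   4   5   6   7   8   9
  0   T   F   F   F   F   F   F   F   F   F
  1   T   F   T   F   F   F   F   F   F   F
  2   T   F   T   F   F   F   F   T   F   T
  3   T   F   T   F   F   T   F   T   F   T
  4   T   F   T   F   F   T   T   T   T   T
  5   T   F   T   T   F   T   T   T   T   T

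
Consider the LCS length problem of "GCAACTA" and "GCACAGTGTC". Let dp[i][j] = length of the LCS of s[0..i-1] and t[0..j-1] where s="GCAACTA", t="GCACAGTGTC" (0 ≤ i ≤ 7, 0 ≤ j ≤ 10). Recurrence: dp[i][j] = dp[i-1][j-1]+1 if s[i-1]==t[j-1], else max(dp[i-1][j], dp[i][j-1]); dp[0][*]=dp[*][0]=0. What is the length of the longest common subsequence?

   ''  G  C  A  C  A  G  T  G  T  C
''  0  0  0  0  0  0  0  0  0  0  0
 G  0  1  1  1  1  1  1  1  1  1  1
 C  0  1  2  2  2  2  2  2  2  2  2
 A  0  1  2  3  3  3  3  3  3  3  3
 A  0  1  2  3  3  4  4  4  4  4  4
 C  0  1  2  3  4  4  4  4  4  4  5
 T  0  1  2  3  4  4  4  5  5  5  5
 A  0  1  2  3  4  5  5  5  5  5  5

5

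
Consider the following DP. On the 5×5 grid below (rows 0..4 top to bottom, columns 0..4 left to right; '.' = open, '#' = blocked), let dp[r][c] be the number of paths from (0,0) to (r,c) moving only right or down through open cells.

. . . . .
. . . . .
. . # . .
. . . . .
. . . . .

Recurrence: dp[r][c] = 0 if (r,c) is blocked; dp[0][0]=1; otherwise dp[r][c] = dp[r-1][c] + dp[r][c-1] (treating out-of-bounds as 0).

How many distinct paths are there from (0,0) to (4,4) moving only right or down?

34

r\c   0   1   2   3   4
  0   1   1   1   1   1
  1   1   2   3   4   5
  2   1   3   0   4   9
  3   1   4   4   8  17
  4   1   5   9  17  34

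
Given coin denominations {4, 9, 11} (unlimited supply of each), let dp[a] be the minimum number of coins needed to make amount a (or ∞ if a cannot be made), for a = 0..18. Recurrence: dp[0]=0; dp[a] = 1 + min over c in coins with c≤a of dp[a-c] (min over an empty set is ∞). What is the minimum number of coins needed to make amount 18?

 a  0  1  2  3  4  5  6  7  8  9 10 11 12 13 14 15 16 17 18
dp  0  -  -  -  1  -  -  -  2  1  -  1  3  2  -  2  4  3  2
(- denotes ∞ / unreachable)

2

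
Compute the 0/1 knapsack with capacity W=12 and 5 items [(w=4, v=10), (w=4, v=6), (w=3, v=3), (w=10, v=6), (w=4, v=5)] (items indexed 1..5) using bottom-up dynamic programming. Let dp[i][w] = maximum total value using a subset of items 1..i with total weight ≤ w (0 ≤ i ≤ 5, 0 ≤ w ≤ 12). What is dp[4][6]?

i\w   0   1   2   3   4   5   6   7   8   9  10  11  12
  0   0   0   0   0   0   0   0   0   0   0   0   0   0
  1   0   0   0   0  10  10  10  10  10  10  10  10  10
  2   0   0   0   0  10  10  10  10  16  16  16  16  16
  3   0   0   0   3  10  10  10  13  16  16  16  19  19
  4   0   0   0   3  10  10  10  13  16  16  16  19  19
  5   0   0   0   3  10  10  10  13  16  16  16  19  21

10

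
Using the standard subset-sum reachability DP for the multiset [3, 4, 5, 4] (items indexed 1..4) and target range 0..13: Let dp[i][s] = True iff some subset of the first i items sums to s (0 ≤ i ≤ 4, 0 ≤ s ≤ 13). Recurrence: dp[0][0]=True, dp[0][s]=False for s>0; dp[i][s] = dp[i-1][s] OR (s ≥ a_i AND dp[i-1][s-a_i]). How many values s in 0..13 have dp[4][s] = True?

10

i\s   0   1   2   3   4   5   6   7   8   9  10  11  12  13
  0   T   F   F   F   F   F   F   F   F   F   F   F   F   F
  1   T   F   F   T   F   F   F   F   F   F   F   F   F   F
  2   T   F   F   T   T   F   F   T   F   F   F   F   F   F
  3   T   F   F   T   T   T   F   T   T   T   F   F   T   F
  4   T   F   F   T   T   T   F   T   T   T   F   T   T   T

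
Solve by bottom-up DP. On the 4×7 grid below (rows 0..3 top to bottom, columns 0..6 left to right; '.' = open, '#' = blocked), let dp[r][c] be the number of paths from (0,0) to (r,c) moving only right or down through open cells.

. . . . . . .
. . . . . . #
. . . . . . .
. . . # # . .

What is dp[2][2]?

6

r\c   0   1   2   3   4   5   6
  0   1   1   1   1   1   1   1
  1   1   2   3   4   5   6   0
  2   1   3   6  10  15  21  21
  3   1   4  10   0   0  21  42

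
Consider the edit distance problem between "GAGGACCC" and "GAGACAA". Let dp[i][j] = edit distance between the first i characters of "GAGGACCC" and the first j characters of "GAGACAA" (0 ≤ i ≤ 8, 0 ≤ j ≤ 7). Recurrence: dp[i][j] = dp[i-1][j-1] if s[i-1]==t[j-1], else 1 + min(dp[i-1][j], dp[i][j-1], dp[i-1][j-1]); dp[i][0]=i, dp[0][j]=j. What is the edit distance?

   ''  G  A  G  A  C  A  A
''  0  1  2  3  4  5  6  7
 G  1  0  1  2  3  4  5  6
 A  2  1  0  1  2  3  4  5
 G  3  2  1  0  1  2  3  4
 G  4  3  2  1  1  2  3  4
 A  5  4  3  2  1  2  2  3
 C  6  5  4  3  2  1  2  3
 C  7  6  5  4  3  2  2  3
 C  8  7  6  5  4  3  3  3

3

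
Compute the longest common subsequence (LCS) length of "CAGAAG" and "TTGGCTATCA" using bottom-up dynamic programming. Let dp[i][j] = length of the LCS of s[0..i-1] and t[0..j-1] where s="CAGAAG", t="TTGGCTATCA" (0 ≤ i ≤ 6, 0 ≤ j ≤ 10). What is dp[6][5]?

   ''  T  T  G  G  C  T  A  T  C  A
''  0  0  0  0  0  0  0  0  0  0  0
 C  0  0  0  0  0  1  1  1  1  1  1
 A  0  0  0  0  0  1  1  2  2  2  2
 G  0  0  0  1  1  1  1  2  2  2  2
 A  0  0  0  1  1  1  1  2  2  2  3
 A  0  0  0  1  1  1  1  2  2  2  3
 G  0  0  0  1  2  2  2  2  2  2  3

2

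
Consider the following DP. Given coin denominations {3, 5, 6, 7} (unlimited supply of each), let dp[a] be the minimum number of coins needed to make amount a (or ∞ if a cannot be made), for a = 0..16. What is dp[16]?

3

 a  0  1  2  3  4  5  6  7  8  9 10 11 12 13 14 15 16
dp  0  -  -  1  -  1  1  1  2  2  2  2  2  2  2  3  3
(- denotes ∞ / unreachable)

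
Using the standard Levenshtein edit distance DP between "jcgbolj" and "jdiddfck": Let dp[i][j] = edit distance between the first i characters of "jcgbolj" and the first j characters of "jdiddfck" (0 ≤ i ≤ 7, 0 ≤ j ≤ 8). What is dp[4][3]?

   ''  j  d  i  d  d  f  c  k
''  0  1  2  3  4  5  6  7  8
 j  1  0  1  2  3  4  5  6  7
 c  2  1  1  2  3  4  5  5  6
 g  3  2  2  2  3  4  5  6  6
 b  4  3  3  3  3  4  5  6  7
 o  5  4  4  4  4  4  5  6  7
 l  6  5  5  5  5  5  5  6  7
 j  7  6  6  6  6  6  6  6  7

3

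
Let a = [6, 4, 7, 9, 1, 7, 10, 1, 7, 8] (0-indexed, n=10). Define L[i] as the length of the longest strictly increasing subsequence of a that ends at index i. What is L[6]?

   i    0    1    2    3    4    5    6    7    8    9
a[i]    6    4    7    9    1    7   10    1    7    8
L[i]    1    1    2    3    1    2    4    1    2    3

4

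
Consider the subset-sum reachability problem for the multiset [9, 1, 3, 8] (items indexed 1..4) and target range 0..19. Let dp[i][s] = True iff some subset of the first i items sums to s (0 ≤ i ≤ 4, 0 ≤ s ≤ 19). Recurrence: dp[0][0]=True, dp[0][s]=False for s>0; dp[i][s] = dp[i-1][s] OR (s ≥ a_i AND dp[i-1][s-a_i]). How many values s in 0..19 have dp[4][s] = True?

i\s   0   1   2   3   4   5   6   7   8   9  10  11  12  13  14  15  16  17  18  19
  0   T   F   F   F   F   F   F   F   F   F   F   F   F   F   F   F   F   F   F   F
  1   T   F   F   F   F   F   F   F   F   T   F   F   F   F   F   F   F   F   F   F
  2   T   T   F   F   F   F   F   F   F   T   T   F   F   F   F   F   F   F   F   F
  3   T   T   F   T   T   F   F   F   F   T   T   F   T   T   F   F   F   F   F   F
  4   T   T   F   T   T   F   F   F   T   T   T   T   T   T   F   F   F   T   T   F

12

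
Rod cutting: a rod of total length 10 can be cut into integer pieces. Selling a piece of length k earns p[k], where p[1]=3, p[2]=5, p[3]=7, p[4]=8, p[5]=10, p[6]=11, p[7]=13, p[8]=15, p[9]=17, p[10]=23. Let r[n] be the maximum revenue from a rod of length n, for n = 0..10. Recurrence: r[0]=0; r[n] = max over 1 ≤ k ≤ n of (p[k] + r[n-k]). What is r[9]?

27

   n    0    1    2    3    4    5    6    7    8    9   10
r[n]    0    3    6    9   12   15   18   21   24   27   30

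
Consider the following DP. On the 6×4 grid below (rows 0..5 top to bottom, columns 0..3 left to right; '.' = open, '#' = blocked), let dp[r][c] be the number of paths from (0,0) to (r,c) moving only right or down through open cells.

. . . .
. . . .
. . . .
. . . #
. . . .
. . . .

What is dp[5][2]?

21

r\c   0   1   2   3
  0   1   1   1   1
  1   1   2   3   4
  2   1   3   6  10
  3   1   4  10   0
  4   1   5  15  15
  5   1   6  21  36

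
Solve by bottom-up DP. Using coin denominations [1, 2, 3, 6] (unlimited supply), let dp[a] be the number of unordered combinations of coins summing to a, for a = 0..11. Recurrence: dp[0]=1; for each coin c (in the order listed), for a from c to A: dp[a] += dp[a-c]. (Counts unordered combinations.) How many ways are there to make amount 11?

after  coin     0     1     2     3     4     5     6     7     8     9    10    11
          1     1     1     1     1     1     1     1     1     1     1     1     1
          2     1     1     2     2     3     3     4     4     5     5     6     6
          3     1     1     2     3     4     5     7     8    10    12    14    16
          6     1     1     2     3     4     5     8     9    12    15    18    21

21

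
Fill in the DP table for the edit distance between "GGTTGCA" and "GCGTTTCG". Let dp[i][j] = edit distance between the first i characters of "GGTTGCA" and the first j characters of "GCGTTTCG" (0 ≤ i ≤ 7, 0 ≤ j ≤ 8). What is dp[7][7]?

3

   ''  G  C  G  T  T  T  C  G
''  0  1  2  3  4  5  6  7  8
 G  1  0  1  2  3  4  5  6  7
 G  2  1  1  1  2  3  4  5  6
 T  3  2  2  2  1  2  3  4  5
 T  4  3  3  3  2  1  2  3  4
 G  5  4  4  3  3  2  2  3  3
 C  6  5  4  4  4  3  3  2  3
 A  7  6  5  5  5  4  4  3  3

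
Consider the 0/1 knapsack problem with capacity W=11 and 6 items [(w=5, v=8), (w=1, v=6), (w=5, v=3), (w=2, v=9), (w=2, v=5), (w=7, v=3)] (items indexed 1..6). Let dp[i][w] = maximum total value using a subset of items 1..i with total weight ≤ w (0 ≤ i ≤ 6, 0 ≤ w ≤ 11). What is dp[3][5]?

8

i\w   0   1   2   3   4   5   6   7   8   9  10  11
  0   0   0   0   0   0   0   0   0   0   0   0   0
  1   0   0   0   0   0   8   8   8   8   8   8   8
  2   0   6   6   6   6   8  14  14  14  14  14  14
  3   0   6   6   6   6   8  14  14  14  14  14  17
  4   0   6   9  15  15  15  15  17  23  23  23  23
  5   0   6   9  15  15  20  20  20  23  23  28  28
  6   0   6   9  15  15  20  20  20  23  23  28  28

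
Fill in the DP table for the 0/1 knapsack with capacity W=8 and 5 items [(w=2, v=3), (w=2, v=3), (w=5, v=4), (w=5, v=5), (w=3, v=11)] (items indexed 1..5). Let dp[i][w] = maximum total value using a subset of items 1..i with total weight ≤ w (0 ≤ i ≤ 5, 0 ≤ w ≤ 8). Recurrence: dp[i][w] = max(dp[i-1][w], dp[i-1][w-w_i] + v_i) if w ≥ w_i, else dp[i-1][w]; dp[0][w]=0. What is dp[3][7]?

i\w   0   1   2   3   4   5   6   7   8
  0   0   0   0   0   0   0   0   0   0
  1   0   0   3   3   3   3   3   3   3
  2   0   0   3   3   6   6   6   6   6
  3   0   0   3   3   6   6   6   7   7
  4   0   0   3   3   6   6   6   8   8
  5   0   0   3  11  11  14  14  17  17

7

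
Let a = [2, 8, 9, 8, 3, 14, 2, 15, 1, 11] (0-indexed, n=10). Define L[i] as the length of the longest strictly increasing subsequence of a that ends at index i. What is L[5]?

   i    0    1    2    3    4    5    6    7    8    9
a[i]    2    8    9    8    3   14    2   15    1   11
L[i]    1    2    3    2    2    4    1    5    1    4

4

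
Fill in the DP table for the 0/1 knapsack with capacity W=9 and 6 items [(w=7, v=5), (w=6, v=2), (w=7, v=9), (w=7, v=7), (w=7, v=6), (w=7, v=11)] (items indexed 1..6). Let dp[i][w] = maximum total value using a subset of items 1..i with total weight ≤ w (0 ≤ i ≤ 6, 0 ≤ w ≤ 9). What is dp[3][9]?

i\w   0   1   2   3   4   5   6   7   8   9
  0   0   0   0   0   0   0   0   0   0   0
  1   0   0   0   0   0   0   0   5   5   5
  2   0   0   0   0   0   0   2   5   5   5
  3   0   0   0   0   0   0   2   9   9   9
  4   0   0   0   0   0   0   2   9   9   9
  5   0   0   0   0   0   0   2   9   9   9
  6   0   0   0   0   0   0   2  11  11  11

9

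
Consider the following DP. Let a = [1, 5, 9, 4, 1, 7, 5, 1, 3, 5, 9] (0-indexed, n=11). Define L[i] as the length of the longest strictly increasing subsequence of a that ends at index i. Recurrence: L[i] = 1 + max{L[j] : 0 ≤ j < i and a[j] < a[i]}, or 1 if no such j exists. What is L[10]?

   i    0    1    2    3    4    5    6    7    8    9   10
a[i]    1    5    9    4    1    7    5    1    3    5    9
L[i]    1    2    3    2    1    3    3    1    2    3    4

4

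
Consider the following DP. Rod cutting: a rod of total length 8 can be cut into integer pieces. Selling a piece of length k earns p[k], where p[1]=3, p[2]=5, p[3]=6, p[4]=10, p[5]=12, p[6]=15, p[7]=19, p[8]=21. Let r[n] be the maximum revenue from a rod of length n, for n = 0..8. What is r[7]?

   n    0    1    2    3    4    5    6    7    8
r[n]    0    3    6    9   12   15   18   21   24

21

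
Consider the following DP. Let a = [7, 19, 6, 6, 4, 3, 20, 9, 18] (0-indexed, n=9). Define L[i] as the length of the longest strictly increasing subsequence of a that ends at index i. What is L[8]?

   i    0    1    2    3    4    5    6    7    8
a[i]    7   19    6    6    4    3   20    9   18
L[i]    1    2    1    1    1    1    3    2    3

3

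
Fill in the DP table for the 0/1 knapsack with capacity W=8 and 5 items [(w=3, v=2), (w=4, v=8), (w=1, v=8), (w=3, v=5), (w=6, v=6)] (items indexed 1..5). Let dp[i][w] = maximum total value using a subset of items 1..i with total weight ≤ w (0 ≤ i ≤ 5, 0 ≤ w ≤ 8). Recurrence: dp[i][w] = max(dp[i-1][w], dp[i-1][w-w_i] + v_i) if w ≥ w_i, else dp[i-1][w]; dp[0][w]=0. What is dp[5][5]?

16

i\w   0   1   2   3   4   5   6   7   8
  0   0   0   0   0   0   0   0   0   0
  1   0   0   0   2   2   2   2   2   2
  2   0   0   0   2   8   8   8  10  10
  3   0   8   8   8  10  16  16  16  18
  4   0   8   8   8  13  16  16  16  21
  5   0   8   8   8  13  16  16  16  21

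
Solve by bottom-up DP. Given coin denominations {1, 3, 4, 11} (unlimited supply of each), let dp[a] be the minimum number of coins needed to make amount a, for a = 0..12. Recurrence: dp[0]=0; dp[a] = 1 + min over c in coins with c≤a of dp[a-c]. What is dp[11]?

1

 a  0  1  2  3  4  5  6  7  8  9 10 11 12
dp  0  1  2  1  1  2  2  2  2  3  3  1  2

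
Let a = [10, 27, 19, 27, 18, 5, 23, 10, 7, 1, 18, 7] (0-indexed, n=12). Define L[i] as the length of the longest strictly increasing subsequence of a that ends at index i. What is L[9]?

1

   i    0    1    2    3    4    5    6    7    8    9   10   11
a[i]   10   27   19   27   18    5   23   10    7    1   18    7
L[i]    1    2    2    3    2    1    3    2    2    1    3    2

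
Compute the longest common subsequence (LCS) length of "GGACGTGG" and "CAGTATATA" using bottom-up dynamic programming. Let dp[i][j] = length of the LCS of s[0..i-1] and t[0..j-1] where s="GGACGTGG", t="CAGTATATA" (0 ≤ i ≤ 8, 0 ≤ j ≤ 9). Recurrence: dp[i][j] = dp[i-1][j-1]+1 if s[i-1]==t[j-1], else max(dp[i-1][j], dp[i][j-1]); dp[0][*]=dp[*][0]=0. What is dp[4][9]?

2

   ''  C  A  G  T  A  T  A  T  A
''  0  0  0  0  0  0  0  0  0  0
 G  0  0  0  1  1  1  1  1  1  1
 G  0  0  0  1  1  1  1  1  1  1
 A  0  0  1  1  1  2  2  2  2  2
 C  0  1  1  1  1  2  2  2  2  2
 G  0  1  1  2  2  2  2  2  2  2
 T  0  1  1  2  3  3  3  3  3  3
 G  0  1  1  2  3  3  3  3  3  3
 G  0  1  1  2  3  3  3  3  3  3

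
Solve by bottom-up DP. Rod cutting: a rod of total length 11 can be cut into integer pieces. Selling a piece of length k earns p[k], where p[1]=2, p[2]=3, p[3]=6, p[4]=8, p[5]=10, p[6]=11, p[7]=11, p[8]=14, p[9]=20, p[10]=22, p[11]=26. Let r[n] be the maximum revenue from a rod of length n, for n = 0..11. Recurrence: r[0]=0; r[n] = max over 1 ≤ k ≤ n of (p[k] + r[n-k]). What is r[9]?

20

   n    0    1    2    3    4    5    6    7    8    9   10   11
r[n]    0    2    4    6    8   10   12   14   16   20   22   26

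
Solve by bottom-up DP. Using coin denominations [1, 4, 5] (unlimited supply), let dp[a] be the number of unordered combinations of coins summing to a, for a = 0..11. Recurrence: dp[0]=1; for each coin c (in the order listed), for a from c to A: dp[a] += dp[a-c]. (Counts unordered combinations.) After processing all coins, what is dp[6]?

3

after  coin     0     1     2     3     4     5     6     7     8     9    10    11
          1     1     1     1     1     1     1     1     1     1     1     1     1
          4     1     1     1     1     2     2     2     2     3     3     3     3
          5     1     1     1     1     2     3     3     3     4     5     6     6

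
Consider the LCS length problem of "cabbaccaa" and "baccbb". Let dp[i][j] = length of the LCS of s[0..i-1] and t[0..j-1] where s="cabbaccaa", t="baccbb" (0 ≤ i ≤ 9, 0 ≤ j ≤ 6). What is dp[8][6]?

   ''  b  a  c  c  b  b
''  0  0  0  0  0  0  0
 c  0  0  0  1  1  1  1
 a  0  0  1  1  1  1  1
 b  0  1  1  1  1  2  2
 b  0  1  1  1  1  2  3
 a  0  1  2  2  2  2  3
 c  0  1  2  3  3  3  3
 c  0  1  2  3  4  4  4
 a  0  1  2  3  4  4  4
 a  0  1  2  3  4  4  4

4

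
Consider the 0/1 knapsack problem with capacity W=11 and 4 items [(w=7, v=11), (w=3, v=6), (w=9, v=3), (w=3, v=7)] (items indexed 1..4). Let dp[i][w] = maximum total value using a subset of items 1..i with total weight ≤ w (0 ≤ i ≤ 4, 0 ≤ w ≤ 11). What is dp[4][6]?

13

i\w   0   1   2   3   4   5   6   7   8   9  10  11
  0   0   0   0   0   0   0   0   0   0   0   0   0
  1   0   0   0   0   0   0   0  11  11  11  11  11
  2   0   0   0   6   6   6   6  11  11  11  17  17
  3   0   0   0   6   6   6   6  11  11  11  17  17
  4   0   0   0   7   7   7  13  13  13  13  18  18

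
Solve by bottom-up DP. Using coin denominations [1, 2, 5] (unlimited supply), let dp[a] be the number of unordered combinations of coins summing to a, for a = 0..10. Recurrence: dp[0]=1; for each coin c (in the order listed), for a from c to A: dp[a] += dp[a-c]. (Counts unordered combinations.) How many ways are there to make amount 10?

after  coin     0     1     2     3     4     5     6     7     8     9    10
          1     1     1     1     1     1     1     1     1     1     1     1
          2     1     1     2     2     3     3     4     4     5     5     6
          5     1     1     2     2     3     4     5     6     7     8    10

10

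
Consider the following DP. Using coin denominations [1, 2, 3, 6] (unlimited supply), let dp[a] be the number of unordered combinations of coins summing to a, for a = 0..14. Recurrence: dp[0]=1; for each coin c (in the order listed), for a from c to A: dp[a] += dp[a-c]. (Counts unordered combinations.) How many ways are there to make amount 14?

36

after  coin     0     1     2     3     4     5     6     7     8     9    10    11    12    13    14
          1     1     1     1     1     1     1     1     1     1     1     1     1     1     1     1
          2     1     1     2     2     3     3     4     4     5     5     6     6     7     7     8
          3     1     1     2     3     4     5     7     8    10    12    14    16    19    21    24
          6     1     1     2     3     4     5     8     9    12    15    18    21    27    30    36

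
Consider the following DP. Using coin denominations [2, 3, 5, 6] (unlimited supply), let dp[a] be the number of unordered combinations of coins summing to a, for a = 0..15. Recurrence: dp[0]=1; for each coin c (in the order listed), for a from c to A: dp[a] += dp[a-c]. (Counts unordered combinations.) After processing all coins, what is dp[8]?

after  coin     0     1     2     3     4     5     6     7     8     9    10    11    12    13    14    15
          2     1     0     1     0     1     0     1     0     1     0     1     0     1     0     1     0
          3     1     0     1     1     1     1     2     1     2     2     2     2     3     2     3     3
          5     1     0     1     1     1     2     2     2     3     3     4     4     5     5     6     7
          6     1     0     1     1     1     2     3     2     4     4     5     6     8     7    10    11

4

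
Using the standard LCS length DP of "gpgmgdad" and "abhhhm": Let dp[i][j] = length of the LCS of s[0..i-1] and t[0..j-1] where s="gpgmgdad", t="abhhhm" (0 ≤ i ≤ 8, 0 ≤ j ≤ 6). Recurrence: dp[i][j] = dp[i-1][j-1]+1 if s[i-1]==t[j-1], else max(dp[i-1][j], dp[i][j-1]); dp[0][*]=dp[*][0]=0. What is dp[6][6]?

1

   ''  a  b  h  h  h  m
''  0  0  0  0  0  0  0
 g  0  0  0  0  0  0  0
 p  0  0  0  0  0  0  0
 g  0  0  0  0  0  0  0
 m  0  0  0  0  0  0  1
 g  0  0  0  0  0  0  1
 d  0  0  0  0  0  0  1
 a  0  1  1  1  1  1  1
 d  0  1  1  1  1  1  1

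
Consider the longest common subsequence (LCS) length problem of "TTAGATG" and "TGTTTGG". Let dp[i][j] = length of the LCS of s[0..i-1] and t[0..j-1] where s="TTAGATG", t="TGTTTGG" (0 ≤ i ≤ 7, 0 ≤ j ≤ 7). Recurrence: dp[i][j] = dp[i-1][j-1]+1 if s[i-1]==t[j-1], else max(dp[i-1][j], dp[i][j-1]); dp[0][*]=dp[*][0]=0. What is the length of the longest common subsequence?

   ''  T  G  T  T  T  G  G
''  0  0  0  0  0  0  0  0
 T  0  1  1  1  1  1  1  1
 T  0  1  1  2  2  2  2  2
 A  0  1  1  2  2  2  2  2
 G  0  1  2  2  2  2  3  3
 A  0  1  2  2  2  2  3  3
 T  0  1  2  3  3  3  3  3
 G  0  1  2  3  3  3  4  4

4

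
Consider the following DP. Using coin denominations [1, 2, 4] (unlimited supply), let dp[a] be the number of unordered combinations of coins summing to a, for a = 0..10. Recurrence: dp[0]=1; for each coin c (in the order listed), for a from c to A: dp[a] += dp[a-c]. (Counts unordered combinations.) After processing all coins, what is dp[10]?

12

after  coin     0     1     2     3     4     5     6     7     8     9    10
          1     1     1     1     1     1     1     1     1     1     1     1
          2     1     1     2     2     3     3     4     4     5     5     6
          4     1     1     2     2     4     4     6     6     9     9    12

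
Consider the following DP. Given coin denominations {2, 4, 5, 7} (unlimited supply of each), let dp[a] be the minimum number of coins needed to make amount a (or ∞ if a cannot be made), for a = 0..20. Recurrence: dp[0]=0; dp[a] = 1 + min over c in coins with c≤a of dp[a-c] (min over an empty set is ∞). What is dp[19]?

3

 a  0  1  2  3  4  5  6  7  8  9 10 11 12 13 14 15 16 17 18 19 20
dp  0  -  1  -  1  1  2  1  2  2  2  2  2  3  2  3  3  3  3  3  4
(- denotes ∞ / unreachable)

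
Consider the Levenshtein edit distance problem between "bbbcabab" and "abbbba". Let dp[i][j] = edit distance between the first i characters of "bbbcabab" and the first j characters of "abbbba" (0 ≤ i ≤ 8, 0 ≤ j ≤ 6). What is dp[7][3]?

5

   ''  a  b  b  b  b  a
''  0  1  2  3  4  5  6
 b  1  1  1  2  3  4  5
 b  2  2  1  1  2  3  4
 b  3  3  2  1  1  2  3
 c  4  4  3  2  2  2  3
 a  5  4  4  3  3  3  2
 b  6  5  4  4  3  3  3
 a  7  6  5  5  4  4  3
 b  8  7  6  5  5  4  4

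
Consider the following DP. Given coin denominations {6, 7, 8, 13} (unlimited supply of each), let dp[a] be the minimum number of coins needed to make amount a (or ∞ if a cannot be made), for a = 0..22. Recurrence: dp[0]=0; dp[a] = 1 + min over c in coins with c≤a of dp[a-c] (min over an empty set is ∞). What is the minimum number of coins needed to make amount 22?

3

 a  0  1  2  3  4  5  6  7  8  9 10 11 12 13 14 15 16 17 18 19 20 21 22
dp  0  -  -  -  -  -  1  1  1  -  -  -  2  1  2  2  2  -  3  2  2  2  3
(- denotes ∞ / unreachable)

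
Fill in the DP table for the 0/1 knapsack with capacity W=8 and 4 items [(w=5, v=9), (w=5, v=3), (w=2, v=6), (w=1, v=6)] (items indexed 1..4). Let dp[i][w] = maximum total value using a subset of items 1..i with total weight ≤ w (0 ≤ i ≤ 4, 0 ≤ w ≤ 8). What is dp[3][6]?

9

i\w   0   1   2   3   4   5   6   7   8
  0   0   0   0   0   0   0   0   0   0
  1   0   0   0   0   0   9   9   9   9
  2   0   0   0   0   0   9   9   9   9
  3   0   0   6   6   6   9   9  15  15
  4   0   6   6  12  12  12  15  15  21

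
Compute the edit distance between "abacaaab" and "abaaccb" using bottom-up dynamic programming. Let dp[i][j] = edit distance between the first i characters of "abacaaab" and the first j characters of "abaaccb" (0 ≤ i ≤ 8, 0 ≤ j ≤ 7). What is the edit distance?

3

   ''  a  b  a  a  c  c  b
''  0  1  2  3  4  5  6  7
 a  1  0  1  2  3  4  5  6
 b  2  1  0  1  2  3  4  5
 a  3  2  1  0  1  2  3  4
 c  4  3  2  1  1  1  2  3
 a  5  4  3  2  1  2  2  3
 a  6  5  4  3  2  2  3  3
 a  7  6  5  4  3  3  3  4
 b  8  7  6  5  4  4  4  3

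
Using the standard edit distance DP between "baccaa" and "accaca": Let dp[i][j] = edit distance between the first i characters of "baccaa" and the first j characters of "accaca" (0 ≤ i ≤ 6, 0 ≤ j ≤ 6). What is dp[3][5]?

3

   ''  a  c  c  a  c  a
''  0  1  2  3  4  5  6
 b  1  1  2  3  4  5  6
 a  2  1  2  3  3  4  5
 c  3  2  1  2  3  3  4
 c  4  3  2  1  2  3  4
 a  5  4  3  2  1  2  3
 a  6  5  4  3  2  2  2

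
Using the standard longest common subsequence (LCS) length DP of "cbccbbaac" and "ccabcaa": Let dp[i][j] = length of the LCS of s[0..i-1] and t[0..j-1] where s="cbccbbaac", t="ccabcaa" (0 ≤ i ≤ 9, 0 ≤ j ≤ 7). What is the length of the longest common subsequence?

5

   ''  c  c  a  b  c  a  a
''  0  0  0  0  0  0  0  0
 c  0  1  1  1  1  1  1  1
 b  0  1  1  1  2  2  2  2
 c  0  1  2  2  2  3  3  3
 c  0  1  2  2  2  3  3  3
 b  0  1  2  2  3  3  3  3
 b  0  1  2  2  3  3  3  3
 a  0  1  2  3  3  3  4  4
 a  0  1  2  3  3  3  4  5
 c  0  1  2  3  3  4  4  5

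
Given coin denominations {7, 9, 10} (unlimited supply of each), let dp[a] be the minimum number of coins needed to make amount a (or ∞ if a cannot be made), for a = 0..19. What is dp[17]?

 a  0  1  2  3  4  5  6  7  8  9 10 11 12 13 14 15 16 17 18 19
dp  0  -  -  -  -  -  -  1  -  1  1  -  -  -  2  -  2  2  2  2
(- denotes ∞ / unreachable)

2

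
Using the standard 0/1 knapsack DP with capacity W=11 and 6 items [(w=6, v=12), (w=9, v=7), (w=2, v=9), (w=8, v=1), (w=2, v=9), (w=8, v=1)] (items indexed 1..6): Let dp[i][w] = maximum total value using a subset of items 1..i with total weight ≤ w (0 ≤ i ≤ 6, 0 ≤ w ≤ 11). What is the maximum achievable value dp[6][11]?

i\w   0   1   2   3   4   5   6   7   8   9  10  11
  0   0   0   0   0   0   0   0   0   0   0   0   0
  1   0   0   0   0   0   0  12  12  12  12  12  12
  2   0   0   0   0   0   0  12  12  12  12  12  12
  3   0   0   9   9   9   9  12  12  21  21  21  21
  4   0   0   9   9   9   9  12  12  21  21  21  21
  5   0   0   9   9  18  18  18  18  21  21  30  30
  6   0   0   9   9  18  18  18  18  21  21  30  30

30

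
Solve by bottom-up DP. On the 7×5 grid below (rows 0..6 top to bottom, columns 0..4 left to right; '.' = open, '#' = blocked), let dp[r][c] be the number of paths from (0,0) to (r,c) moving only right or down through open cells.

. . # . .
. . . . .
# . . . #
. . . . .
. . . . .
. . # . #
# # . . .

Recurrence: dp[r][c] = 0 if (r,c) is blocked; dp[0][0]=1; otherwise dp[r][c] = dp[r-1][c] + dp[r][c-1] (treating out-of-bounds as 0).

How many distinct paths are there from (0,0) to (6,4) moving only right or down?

20

r\c   0   1   2   3   4
  0   1   1   0   0   0
  1   1   2   2   2   2
  2   0   2   4   6   0
  3   0   2   6  12  12
  4   0   2   8  20  32
  5   0   2   0  20   0
  6   0   0   0  20  20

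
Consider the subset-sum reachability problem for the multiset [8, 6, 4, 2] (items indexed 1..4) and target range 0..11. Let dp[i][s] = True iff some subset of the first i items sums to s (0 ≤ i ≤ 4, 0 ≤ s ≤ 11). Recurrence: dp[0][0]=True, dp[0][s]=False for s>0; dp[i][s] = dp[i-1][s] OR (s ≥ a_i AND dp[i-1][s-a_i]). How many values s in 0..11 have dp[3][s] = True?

i\s   0   1   2   3   4   5   6   7   8   9  10  11
  0   T   F   F   F   F   F   F   F   F   F   F   F
  1   T   F   F   F   F   F   F   F   T   F   F   F
  2   T   F   F   F   F   F   T   F   T   F   F   F
  3   T   F   F   F   T   F   T   F   T   F   T   F
  4   T   F   T   F   T   F   T   F   T   F   T   F

5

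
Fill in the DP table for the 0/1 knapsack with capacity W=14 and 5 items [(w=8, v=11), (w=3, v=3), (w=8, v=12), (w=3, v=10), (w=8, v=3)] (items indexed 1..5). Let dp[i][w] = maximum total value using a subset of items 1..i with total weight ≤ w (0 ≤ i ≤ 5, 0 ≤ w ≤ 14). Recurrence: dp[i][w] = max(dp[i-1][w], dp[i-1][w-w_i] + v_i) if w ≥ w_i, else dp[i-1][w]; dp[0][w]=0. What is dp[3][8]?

12

i\w   0   1   2   3   4   5   6   7   8   9  10  11  12  13  14
  0   0   0   0   0   0   0   0   0   0   0   0   0   0   0   0
  1   0   0   0   0   0   0   0   0  11  11  11  11  11  11  11
  2   0   0   0   3   3   3   3   3  11  11  11  14  14  14  14
  3   0   0   0   3   3   3   3   3  12  12  12  15  15  15  15
  4   0   0   0  10  10  10  13  13  13  13  13  22  22  22  25
  5   0   0   0  10  10  10  13  13  13  13  13  22  22  22  25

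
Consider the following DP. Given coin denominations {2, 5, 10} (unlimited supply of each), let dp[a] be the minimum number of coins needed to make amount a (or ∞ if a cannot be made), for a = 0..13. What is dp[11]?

 a  0  1  2  3  4  5  6  7  8  9 10 11 12 13
dp  0  -  1  -  2  1  3  2  4  3  1  4  2  5
(- denotes ∞ / unreachable)

4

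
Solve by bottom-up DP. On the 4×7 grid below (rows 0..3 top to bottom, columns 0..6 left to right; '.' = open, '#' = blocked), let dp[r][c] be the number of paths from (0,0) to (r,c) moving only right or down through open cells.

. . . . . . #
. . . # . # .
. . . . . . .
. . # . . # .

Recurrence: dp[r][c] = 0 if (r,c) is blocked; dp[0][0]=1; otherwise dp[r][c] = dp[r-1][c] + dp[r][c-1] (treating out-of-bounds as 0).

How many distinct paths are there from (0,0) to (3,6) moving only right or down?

7

r\c   0   1   2   3   4   5   6
  0   1   1   1   1   1   1   0
  1   1   2   3   0   1   0   0
  2   1   3   6   6   7   7   7
  3   1   4   0   6  13   0   7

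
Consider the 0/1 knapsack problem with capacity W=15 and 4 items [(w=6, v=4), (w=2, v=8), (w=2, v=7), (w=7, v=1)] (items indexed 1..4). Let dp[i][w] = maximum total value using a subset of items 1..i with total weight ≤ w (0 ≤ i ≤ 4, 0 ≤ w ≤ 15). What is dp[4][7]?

i\w   0   1   2   3   4   5   6   7   8   9  10  11  12  13  14  15
  0   0   0   0   0   0   0   0   0   0   0   0   0   0   0   0   0
  1   0   0   0   0   0   0   4   4   4   4   4   4   4   4   4   4
  2   0   0   8   8   8   8   8   8  12  12  12  12  12  12  12  12
  3   0   0   8   8  15  15  15  15  15  15  19  19  19  19  19  19
  4   0   0   8   8  15  15  15  15  15  15  19  19  19  19  19  19

15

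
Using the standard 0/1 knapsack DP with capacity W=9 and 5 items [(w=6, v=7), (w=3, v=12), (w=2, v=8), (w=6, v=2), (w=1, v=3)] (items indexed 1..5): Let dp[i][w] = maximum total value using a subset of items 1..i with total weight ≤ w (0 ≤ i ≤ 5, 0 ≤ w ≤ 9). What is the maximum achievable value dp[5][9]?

i\w   0   1   2   3   4   5   6   7   8   9
  0   0   0   0   0   0   0   0   0   0   0
  1   0   0   0   0   0   0   7   7   7   7
  2   0   0   0  12  12  12  12  12  12  19
  3   0   0   8  12  12  20  20  20  20  20
  4   0   0   8  12  12  20  20  20  20  20
  5   0   3   8  12  15  20  23  23  23  23

23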